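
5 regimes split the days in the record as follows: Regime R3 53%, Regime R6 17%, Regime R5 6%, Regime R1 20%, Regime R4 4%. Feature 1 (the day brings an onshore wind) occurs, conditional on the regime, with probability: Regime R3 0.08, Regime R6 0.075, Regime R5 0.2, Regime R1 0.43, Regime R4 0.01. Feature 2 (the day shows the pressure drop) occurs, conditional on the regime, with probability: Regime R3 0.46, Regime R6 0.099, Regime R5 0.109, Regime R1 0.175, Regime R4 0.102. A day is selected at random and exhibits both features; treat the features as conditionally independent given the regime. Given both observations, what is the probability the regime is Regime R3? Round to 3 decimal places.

Compute prior × likelihood for every hypothesis:
  Regime R3: 0.53 × 0.08 × 0.46 = 0.019504
  Regime R6: 0.17 × 0.075 × 0.099 = 0.00126225
  Regime R5: 0.06 × 0.2 × 0.109 = 0.001308
  Regime R1: 0.2 × 0.43 × 0.175 = 0.01505
  Regime R4: 0.04 × 0.01 × 0.102 = 0.0000408
Sum = 0.03716505.
P(Regime R3 | evidence) = 0.019504 / 0.03716505 ≈ 0.525.

0.525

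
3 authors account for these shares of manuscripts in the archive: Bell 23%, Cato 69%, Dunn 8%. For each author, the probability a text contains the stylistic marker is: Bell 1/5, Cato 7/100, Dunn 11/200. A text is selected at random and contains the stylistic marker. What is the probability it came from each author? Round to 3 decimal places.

Prior × likelihood for each hypothesis:
  Bell: 0.23 × 0.2 = 0.046
  Cato: 0.69 × 0.07 = 0.0483
  Dunn: 0.08 × 0.055 = 0.0044
Total = 0.0987.
P(Bell | marker) = 0.046/0.0987 ≈ 0.466
P(Cato | marker) = 0.0483/0.0987 ≈ 0.489
P(Dunn | marker) = 0.0044/0.0987 ≈ 0.045
(Check: 0.466+0.489+0.045 = 1.000.)

Bell 0.466, Cato 0.489, Dunn 0.045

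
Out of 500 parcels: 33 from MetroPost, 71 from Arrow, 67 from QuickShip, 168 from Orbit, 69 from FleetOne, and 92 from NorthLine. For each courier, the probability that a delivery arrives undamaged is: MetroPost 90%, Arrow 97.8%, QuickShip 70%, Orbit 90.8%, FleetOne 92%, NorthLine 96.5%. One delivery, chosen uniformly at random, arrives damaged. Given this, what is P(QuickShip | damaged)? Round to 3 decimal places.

0.409

Taking complements, P(damaged | each) = MetroPost 0.1, Arrow 0.022, QuickShip 0.3, Orbit 0.092, FleetOne 0.08, NorthLine 0.035.
Unnormalized posteriors (prior × likelihood):
  MetroPost: 0.066 × 0.1 = 0.0066
  Arrow: 0.142 × 0.022 = 0.003124
  QuickShip: 0.134 × 0.3 = 0.0402
  Orbit: 0.336 × 0.092 = 0.030912
  FleetOne: 0.138 × 0.08 = 0.01104
  NorthLine: 0.184 × 0.035 = 0.00644
Total = 0.098316.
P(QuickShip | evidence) = 0.0402 / 0.098316 ≈ 0.409.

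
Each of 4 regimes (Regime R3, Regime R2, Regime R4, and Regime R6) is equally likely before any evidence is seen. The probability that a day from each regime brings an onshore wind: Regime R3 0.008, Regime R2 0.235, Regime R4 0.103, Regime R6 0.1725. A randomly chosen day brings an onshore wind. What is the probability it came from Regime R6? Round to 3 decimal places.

0.333

With a uniform prior (1/4 each), posterior ∝ likelihood:
  Regime R3: 0.008
  Regime R2: 0.235
  Regime R4: 0.103
  Regime R6: 0.1725
Total = 0.5185.
P(Regime R6 | evidence) = 0.1725 / 0.5185 ≈ 0.333.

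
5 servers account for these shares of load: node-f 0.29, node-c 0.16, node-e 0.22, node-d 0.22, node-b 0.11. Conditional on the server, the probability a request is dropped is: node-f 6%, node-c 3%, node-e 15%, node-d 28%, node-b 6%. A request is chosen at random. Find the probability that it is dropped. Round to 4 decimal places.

0.1234

Prior × likelihood for each hypothesis:
  node-f: 0.29 × 0.06 = 0.0174
  node-c: 0.16 × 0.03 = 0.0048
  node-e: 0.22 × 0.15 = 0.033
  node-d: 0.22 × 0.28 = 0.0616
  node-b: 0.11 × 0.06 = 0.0066
P(dropped) = 0.0174 + 0.0048 + 0.033 + 0.0616 + 0.0066 = 0.1234 → 0.1234.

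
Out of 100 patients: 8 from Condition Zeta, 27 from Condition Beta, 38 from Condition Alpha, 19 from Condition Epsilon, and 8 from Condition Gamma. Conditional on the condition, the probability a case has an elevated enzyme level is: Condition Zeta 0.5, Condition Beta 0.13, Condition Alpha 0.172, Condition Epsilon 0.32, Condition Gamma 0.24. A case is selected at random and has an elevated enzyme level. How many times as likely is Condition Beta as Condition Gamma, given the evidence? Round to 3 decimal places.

1.828

By Bayes' rule, posterior ∝ prior × likelihood:
  Condition Zeta: 0.08 × 0.5 = 0.04
  Condition Beta: 0.27 × 0.13 = 0.0351
  Condition Alpha: 0.38 × 0.172 = 0.06536
  Condition Epsilon: 0.19 × 0.32 = 0.0608
  Condition Gamma: 0.08 × 0.24 = 0.0192
Normalizing constant = 0.22046.
The ratio is 0.0351 / 0.0192 (the normalizer cancels) = 1.828.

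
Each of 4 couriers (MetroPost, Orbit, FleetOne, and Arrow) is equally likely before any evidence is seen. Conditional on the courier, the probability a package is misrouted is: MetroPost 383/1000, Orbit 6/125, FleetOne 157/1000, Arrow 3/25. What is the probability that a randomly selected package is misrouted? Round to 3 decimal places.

With a uniform prior (1/4 each), posterior ∝ likelihood:
  MetroPost: 0.383
  Orbit: 0.048
  FleetOne: 0.157
  Arrow: 0.12
P(misrouted) = (1/4) × (0.383 + 0.048 + 0.157 + 0.12) = 0.708/4 ≈ 0.177.

0.177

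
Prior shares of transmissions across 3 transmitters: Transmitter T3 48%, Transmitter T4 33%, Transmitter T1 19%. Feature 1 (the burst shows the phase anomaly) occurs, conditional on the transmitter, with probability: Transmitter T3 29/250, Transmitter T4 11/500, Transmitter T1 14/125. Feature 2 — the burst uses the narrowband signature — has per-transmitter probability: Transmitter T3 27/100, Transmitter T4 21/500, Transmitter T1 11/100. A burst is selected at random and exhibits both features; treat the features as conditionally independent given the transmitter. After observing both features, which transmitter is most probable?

Transmitter T3

Unnormalized posteriors (prior × likelihood):
  Transmitter T3: 0.48 × 0.116 × 0.27 = 0.0150336
  Transmitter T4: 0.33 × 0.022 × 0.042 = 0.00030492
  Transmitter T1: 0.19 × 0.112 × 0.11 = 0.0023408
Total = 0.01767932.
Largest term belongs to Transmitter T3, so Transmitter T3 is most probable.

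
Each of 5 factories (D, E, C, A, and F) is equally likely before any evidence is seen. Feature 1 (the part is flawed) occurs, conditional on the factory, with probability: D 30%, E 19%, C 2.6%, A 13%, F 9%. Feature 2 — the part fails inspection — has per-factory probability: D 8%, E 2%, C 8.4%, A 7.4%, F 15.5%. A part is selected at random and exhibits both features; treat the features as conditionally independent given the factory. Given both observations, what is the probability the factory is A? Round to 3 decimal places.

0.180

With a uniform prior (1/5 each), posterior ∝ likelihood:
  D: 0.3 × 0.08 = 0.024
  E: 0.19 × 0.02 = 0.0038
  C: 0.026 × 0.084 = 0.002184
  A: 0.13 × 0.074 = 0.00962
  F: 0.09 × 0.155 = 0.01395
Total = 0.053554.
P(A | evidence) = 0.00962 / 0.053554 ≈ 0.180.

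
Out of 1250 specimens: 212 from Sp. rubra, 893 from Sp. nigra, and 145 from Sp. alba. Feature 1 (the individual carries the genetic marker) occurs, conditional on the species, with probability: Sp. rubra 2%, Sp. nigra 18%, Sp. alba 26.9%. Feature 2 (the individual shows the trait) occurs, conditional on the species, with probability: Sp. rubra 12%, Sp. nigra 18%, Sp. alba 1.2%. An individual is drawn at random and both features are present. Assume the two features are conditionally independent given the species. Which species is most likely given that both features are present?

Sp. nigra

Prior × likelihood for each hypothesis:
  Sp. rubra: 0.1696 × 0.02 × 0.12 = 0.00040704
  Sp. nigra: 0.7144 × 0.18 × 0.18 = 0.02314656
  Sp. alba: 0.116 × 0.269 × 0.012 = 0.000374448
Normalizing constant = 0.023928048.
Largest term belongs to Sp. nigra, so Sp. nigra is most probable.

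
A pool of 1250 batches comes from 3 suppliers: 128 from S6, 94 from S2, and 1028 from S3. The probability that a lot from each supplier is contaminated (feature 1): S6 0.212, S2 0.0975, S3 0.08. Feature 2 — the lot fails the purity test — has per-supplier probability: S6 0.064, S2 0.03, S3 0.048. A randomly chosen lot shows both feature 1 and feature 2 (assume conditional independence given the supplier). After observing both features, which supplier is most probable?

Prior × likelihood for each hypothesis:
  S6: 0.1024 × 0.212 × 0.064 = 0.0013893632
  S2: 0.0752 × 0.0975 × 0.03 = 0.00021996
  S3: 0.8224 × 0.08 × 0.048 = 0.003158016
Total = 0.0047673392.
Largest term belongs to S3, so S3 is most probable.

S3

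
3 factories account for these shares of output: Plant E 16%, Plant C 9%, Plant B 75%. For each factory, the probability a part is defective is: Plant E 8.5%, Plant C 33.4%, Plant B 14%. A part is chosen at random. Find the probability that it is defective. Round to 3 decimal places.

Prior × likelihood for each hypothesis:
  Plant E: 0.16 × 0.085 = 0.0136
  Plant C: 0.09 × 0.334 = 0.03006
  Plant B: 0.75 × 0.14 = 0.105
P(defective) = 0.0136 + 0.03006 + 0.105 = 0.14866 → 0.149.

0.149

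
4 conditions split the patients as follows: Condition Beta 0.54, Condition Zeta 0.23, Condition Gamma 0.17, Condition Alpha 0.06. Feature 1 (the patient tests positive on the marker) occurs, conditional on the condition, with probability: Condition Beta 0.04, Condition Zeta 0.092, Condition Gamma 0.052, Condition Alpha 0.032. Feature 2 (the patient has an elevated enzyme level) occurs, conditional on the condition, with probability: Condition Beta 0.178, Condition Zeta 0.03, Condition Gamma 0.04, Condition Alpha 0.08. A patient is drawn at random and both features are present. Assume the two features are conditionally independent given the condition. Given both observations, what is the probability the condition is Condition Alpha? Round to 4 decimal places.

Prior × likelihood for each hypothesis:
  Condition Beta: 0.54 × 0.04 × 0.178 = 0.0038448
  Condition Zeta: 0.23 × 0.092 × 0.03 = 0.0006348
  Condition Gamma: 0.17 × 0.052 × 0.04 = 0.0003536
  Condition Alpha: 0.06 × 0.032 × 0.08 = 0.0001536
Normalizing constant = 0.0049868.
P(Condition Alpha | evidence) = 0.0001536 / 0.0049868 ≈ 0.0308.

0.0308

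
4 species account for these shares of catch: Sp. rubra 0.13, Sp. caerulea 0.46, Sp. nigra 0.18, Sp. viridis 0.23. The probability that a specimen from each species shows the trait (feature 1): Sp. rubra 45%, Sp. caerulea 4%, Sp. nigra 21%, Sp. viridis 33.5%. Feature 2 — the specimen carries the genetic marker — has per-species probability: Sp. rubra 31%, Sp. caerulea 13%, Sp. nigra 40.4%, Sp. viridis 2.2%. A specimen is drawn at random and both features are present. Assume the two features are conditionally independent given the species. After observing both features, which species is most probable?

Sp. rubra

Unnormalized posteriors (prior × likelihood):
  Sp. rubra: 0.13 × 0.45 × 0.31 = 0.018135
  Sp. caerulea: 0.46 × 0.04 × 0.13 = 0.002392
  Sp. nigra: 0.18 × 0.21 × 0.404 = 0.0152712
  Sp. viridis: 0.23 × 0.335 × 0.022 = 0.0016951
Normalizing constant = 0.0374933.
Largest term belongs to Sp. rubra, so Sp. rubra is most probable.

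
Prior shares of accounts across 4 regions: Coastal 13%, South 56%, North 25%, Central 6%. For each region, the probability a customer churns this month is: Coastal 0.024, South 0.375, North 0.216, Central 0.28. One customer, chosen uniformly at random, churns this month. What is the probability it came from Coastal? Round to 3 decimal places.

By Bayes' rule, posterior ∝ prior × likelihood:
  Coastal: 0.13 × 0.024 = 0.00312
  South: 0.56 × 0.375 = 0.21
  North: 0.25 × 0.216 = 0.054
  Central: 0.06 × 0.28 = 0.0168
Normalizing constant = 0.28392.
P(Coastal | evidence) = 0.00312 / 0.28392 ≈ 0.011.

0.011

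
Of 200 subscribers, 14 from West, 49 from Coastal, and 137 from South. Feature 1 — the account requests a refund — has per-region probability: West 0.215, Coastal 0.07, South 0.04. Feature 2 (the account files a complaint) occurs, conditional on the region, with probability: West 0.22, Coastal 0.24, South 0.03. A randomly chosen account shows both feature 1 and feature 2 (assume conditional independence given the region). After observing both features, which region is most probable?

Unnormalized posteriors (prior × likelihood):
  West: 0.07 × 0.215 × 0.22 = 0.003311
  Coastal: 0.245 × 0.07 × 0.24 = 0.004116
  South: 0.685 × 0.04 × 0.03 = 0.000822
Total = 0.008249.
Largest term belongs to Coastal, so Coastal is most probable.

Coastal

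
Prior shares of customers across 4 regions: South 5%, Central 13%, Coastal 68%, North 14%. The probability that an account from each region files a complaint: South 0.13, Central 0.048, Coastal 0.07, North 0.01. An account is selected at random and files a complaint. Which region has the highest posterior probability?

Prior × likelihood for each hypothesis:
  South: 0.05 × 0.13 = 0.0065
  Central: 0.13 × 0.048 = 0.00624
  Coastal: 0.68 × 0.07 = 0.0476
  North: 0.14 × 0.01 = 0.0014
Sum = 0.06174.
Largest term belongs to Coastal, so Coastal is most probable.

Coastal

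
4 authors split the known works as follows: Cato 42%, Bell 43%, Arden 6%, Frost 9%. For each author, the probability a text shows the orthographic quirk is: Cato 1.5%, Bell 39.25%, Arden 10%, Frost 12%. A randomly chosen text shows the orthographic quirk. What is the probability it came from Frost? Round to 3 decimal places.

0.056

By Bayes' rule, posterior ∝ prior × likelihood:
  Cato: 0.42 × 0.015 = 0.0063
  Bell: 0.43 × 0.3925 = 0.168775
  Arden: 0.06 × 0.1 = 0.006
  Frost: 0.09 × 0.12 = 0.0108
Normalizing constant = 0.191875.
P(Frost | evidence) = 0.0108 / 0.191875 ≈ 0.056.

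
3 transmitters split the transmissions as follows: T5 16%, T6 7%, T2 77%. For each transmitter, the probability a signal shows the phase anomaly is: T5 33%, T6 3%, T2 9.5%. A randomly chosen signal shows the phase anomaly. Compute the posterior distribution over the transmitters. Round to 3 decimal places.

T5 0.412, T6 0.016, T2 0.571

By Bayes' rule, posterior ∝ prior × likelihood:
  T5: 0.16 × 0.33 = 0.0528
  T6: 0.07 × 0.03 = 0.0021
  T2: 0.77 × 0.095 = 0.07315
Normalizing constant = 0.12805.
P(T5 | anomaly) = 0.0528/0.12805 ≈ 0.412
P(T6 | anomaly) = 0.0021/0.12805 ≈ 0.016
P(T2 | anomaly) = 0.07315/0.12805 ≈ 0.571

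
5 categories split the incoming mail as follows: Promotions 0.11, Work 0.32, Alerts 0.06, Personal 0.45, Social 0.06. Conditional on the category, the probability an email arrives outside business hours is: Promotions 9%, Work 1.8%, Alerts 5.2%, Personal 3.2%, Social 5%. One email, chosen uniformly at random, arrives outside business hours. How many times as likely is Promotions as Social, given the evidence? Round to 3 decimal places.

Compute prior × likelihood for every hypothesis:
  Promotions: 0.11 × 0.09 = 0.0099
  Work: 0.32 × 0.018 = 0.00576
  Alerts: 0.06 × 0.052 = 0.00312
  Personal: 0.45 × 0.032 = 0.0144
  Social: 0.06 × 0.05 = 0.003
Sum = 0.03618.
The ratio is 0.0099 / 0.003 (the normalizer cancels) = 3.300.

3.300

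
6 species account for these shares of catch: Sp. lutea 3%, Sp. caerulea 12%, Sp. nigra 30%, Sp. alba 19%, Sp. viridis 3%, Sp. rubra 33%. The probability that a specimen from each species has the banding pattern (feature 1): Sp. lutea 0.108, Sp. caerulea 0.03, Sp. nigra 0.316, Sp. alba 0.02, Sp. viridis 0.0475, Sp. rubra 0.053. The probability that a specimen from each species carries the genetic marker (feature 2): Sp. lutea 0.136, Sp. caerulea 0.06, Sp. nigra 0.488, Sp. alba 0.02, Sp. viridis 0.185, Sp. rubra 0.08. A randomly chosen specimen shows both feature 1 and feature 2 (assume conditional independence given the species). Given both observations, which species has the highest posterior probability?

Sp. nigra

Unnormalized posteriors (prior × likelihood):
  Sp. lutea: 0.03 × 0.108 × 0.136 = 0.00044064
  Sp. caerulea: 0.12 × 0.03 × 0.06 = 0.000216
  Sp. nigra: 0.3 × 0.316 × 0.488 = 0.0462624
  Sp. alba: 0.19 × 0.02 × 0.02 = 0.000076
  Sp. viridis: 0.03 × 0.0475 × 0.185 = 0.000263625
  Sp. rubra: 0.33 × 0.053 × 0.08 = 0.0013992
Total = 0.048657865.
Largest term belongs to Sp. nigra, so Sp. nigra is most probable.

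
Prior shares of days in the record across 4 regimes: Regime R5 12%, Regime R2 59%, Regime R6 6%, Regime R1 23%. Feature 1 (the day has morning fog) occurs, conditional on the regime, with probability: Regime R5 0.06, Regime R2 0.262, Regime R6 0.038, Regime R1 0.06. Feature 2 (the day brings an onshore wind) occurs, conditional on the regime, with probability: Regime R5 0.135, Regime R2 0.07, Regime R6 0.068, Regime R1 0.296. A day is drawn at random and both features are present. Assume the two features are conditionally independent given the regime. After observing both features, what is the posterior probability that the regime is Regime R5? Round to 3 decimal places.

Compute prior × likelihood for every hypothesis:
  Regime R5: 0.12 × 0.06 × 0.135 = 0.000972
  Regime R2: 0.59 × 0.262 × 0.07 = 0.0108206
  Regime R6: 0.06 × 0.038 × 0.068 = 0.00015504
  Regime R1: 0.23 × 0.06 × 0.296 = 0.0040848
Normalizing constant = 0.01603244.
P(Regime R5 | evidence) = 0.000972 / 0.01603244 ≈ 0.061.

0.061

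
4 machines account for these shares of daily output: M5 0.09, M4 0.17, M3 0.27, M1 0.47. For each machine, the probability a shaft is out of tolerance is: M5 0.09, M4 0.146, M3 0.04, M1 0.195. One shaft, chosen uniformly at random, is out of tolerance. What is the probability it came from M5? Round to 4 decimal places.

Compute prior × likelihood for every hypothesis:
  M5: 0.09 × 0.09 = 0.0081
  M4: 0.17 × 0.146 = 0.02482
  M3: 0.27 × 0.04 = 0.0108
  M1: 0.47 × 0.195 = 0.09165
Total = 0.13537.
P(M5 | evidence) = 0.0081 / 0.13537 ≈ 0.0598.

0.0598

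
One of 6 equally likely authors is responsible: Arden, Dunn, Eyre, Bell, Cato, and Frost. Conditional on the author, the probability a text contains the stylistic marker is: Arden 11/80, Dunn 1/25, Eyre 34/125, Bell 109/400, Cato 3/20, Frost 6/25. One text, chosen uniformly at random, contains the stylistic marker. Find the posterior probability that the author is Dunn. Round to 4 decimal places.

0.0360

With a uniform prior (1/6 each), posterior ∝ likelihood:
  Arden: 0.1375
  Dunn: 0.04
  Eyre: 0.272
  Bell: 0.2725
  Cato: 0.15
  Frost: 0.24
Total = 1.112.
P(Dunn | evidence) = 0.04 / 1.112 ≈ 0.0360.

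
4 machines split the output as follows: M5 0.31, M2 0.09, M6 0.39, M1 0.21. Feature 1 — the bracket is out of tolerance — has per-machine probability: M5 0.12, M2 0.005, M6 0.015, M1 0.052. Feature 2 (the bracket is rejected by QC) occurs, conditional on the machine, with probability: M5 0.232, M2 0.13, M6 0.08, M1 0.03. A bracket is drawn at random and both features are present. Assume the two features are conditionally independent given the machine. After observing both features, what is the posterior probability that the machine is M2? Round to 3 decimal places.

0.006

Prior × likelihood for each hypothesis:
  M5: 0.31 × 0.12 × 0.232 = 0.0086304
  M2: 0.09 × 0.005 × 0.13 = 0.0000585
  M6: 0.39 × 0.015 × 0.08 = 0.000468
  M1: 0.21 × 0.052 × 0.03 = 0.0003276
Sum = 0.0094845.
P(M2 | evidence) = 0.0000585 / 0.0094845 ≈ 0.006.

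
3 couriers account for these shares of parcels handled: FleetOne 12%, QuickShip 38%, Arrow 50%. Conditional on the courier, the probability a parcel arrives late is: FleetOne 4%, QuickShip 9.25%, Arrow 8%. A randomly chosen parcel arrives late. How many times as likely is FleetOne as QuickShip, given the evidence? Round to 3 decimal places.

0.137

Unnormalized posteriors (prior × likelihood):
  FleetOne: 0.12 × 0.04 = 0.0048
  QuickShip: 0.38 × 0.0925 = 0.03515
  Arrow: 0.5 × 0.08 = 0.04
Total = 0.07995.
The ratio is 0.0048 / 0.03515 (the normalizer cancels) = 0.137.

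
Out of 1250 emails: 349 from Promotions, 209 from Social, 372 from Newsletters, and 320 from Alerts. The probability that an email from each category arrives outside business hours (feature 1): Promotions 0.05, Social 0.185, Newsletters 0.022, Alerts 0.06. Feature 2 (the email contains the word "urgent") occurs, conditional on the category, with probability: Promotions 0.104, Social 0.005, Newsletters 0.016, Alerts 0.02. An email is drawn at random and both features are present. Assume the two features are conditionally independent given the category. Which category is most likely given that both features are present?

Compute prior × likelihood for every hypothesis:
  Promotions: 0.2792 × 0.05 × 0.104 = 0.00145184
  Social: 0.1672 × 0.185 × 0.005 = 0.00015466
  Newsletters: 0.2976 × 0.022 × 0.016 = 0.0001047552
  Alerts: 0.256 × 0.06 × 0.02 = 0.0003072
Sum = 0.0020184552.
Largest term belongs to Promotions, so Promotions is most probable.

Promotions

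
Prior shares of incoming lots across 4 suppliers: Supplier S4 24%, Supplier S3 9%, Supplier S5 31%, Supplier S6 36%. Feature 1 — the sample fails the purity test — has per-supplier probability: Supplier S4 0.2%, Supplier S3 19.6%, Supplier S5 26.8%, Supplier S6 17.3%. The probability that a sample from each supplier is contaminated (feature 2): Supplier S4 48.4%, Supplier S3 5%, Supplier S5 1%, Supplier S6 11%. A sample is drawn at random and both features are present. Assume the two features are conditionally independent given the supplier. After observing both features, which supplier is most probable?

Supplier S6

Prior × likelihood for each hypothesis:
  Supplier S4: 0.24 × 0.002 × 0.484 = 0.00023232
  Supplier S3: 0.09 × 0.196 × 0.05 = 0.000882
  Supplier S5: 0.31 × 0.268 × 0.01 = 0.0008308
  Supplier S6: 0.36 × 0.173 × 0.11 = 0.0068508
Total = 0.00879592.
Largest term belongs to Supplier S6, so Supplier S6 is most probable.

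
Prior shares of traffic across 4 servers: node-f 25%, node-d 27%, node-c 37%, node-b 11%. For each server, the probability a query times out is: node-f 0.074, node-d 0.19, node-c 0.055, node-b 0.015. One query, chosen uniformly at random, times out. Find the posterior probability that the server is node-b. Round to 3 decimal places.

Unnormalized posteriors (prior × likelihood):
  node-f: 0.25 × 0.074 = 0.0185
  node-d: 0.27 × 0.19 = 0.0513
  node-c: 0.37 × 0.055 = 0.02035
  node-b: 0.11 × 0.015 = 0.00165
Normalizing constant = 0.0918.
P(node-b | evidence) = 0.00165 / 0.0918 ≈ 0.018.

0.018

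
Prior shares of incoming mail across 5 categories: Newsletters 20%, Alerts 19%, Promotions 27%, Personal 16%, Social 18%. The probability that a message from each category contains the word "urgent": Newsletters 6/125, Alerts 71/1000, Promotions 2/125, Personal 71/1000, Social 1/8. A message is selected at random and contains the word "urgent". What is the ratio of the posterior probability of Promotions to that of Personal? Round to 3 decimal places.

Unnormalized posteriors (prior × likelihood):
  Newsletters: 0.2 × 0.048 = 0.0096
  Alerts: 0.19 × 0.071 = 0.01349
  Promotions: 0.27 × 0.016 = 0.00432
  Personal: 0.16 × 0.071 = 0.01136
  Social: 0.18 × 0.125 = 0.0225
Sum = 0.06127.
The ratio is 0.00432 / 0.01136 (the normalizer cancels) = 0.380.

0.380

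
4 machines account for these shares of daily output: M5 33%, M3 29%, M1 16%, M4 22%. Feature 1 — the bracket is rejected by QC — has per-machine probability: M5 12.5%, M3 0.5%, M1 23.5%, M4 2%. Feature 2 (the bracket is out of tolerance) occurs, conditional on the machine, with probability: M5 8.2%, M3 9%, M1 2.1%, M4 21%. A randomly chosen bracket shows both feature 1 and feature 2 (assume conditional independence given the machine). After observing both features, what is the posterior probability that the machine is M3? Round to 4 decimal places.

0.0250

By Bayes' rule, posterior ∝ prior × likelihood:
  M5: 0.33 × 0.125 × 0.082 = 0.0033825
  M3: 0.29 × 0.005 × 0.09 = 0.0001305
  M1: 0.16 × 0.235 × 0.021 = 0.0007896
  M4: 0.22 × 0.02 × 0.21 = 0.000924
Total = 0.0052266.
P(M3 | evidence) = 0.0001305 / 0.0052266 ≈ 0.0250.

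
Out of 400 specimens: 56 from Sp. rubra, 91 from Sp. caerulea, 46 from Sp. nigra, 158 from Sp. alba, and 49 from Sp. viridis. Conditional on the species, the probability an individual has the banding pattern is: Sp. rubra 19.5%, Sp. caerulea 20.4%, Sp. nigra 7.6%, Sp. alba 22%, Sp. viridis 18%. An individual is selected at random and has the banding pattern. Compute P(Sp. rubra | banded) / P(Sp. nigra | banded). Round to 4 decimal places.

3.1236

Compute prior × likelihood for every hypothesis:
  Sp. rubra: 0.14 × 0.195 = 0.0273
  Sp. caerulea: 0.2275 × 0.204 = 0.04641
  Sp. nigra: 0.115 × 0.076 = 0.00874
  Sp. alba: 0.395 × 0.22 = 0.0869
  Sp. viridis: 0.1225 × 0.18 = 0.02205
Sum = 0.1914.
The ratio is 0.0273 / 0.00874 (the normalizer cancels) = 3.1236.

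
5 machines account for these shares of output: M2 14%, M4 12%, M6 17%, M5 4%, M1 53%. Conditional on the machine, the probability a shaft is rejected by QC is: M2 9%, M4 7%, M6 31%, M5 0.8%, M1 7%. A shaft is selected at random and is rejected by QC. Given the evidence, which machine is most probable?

M6

Unnormalized posteriors (prior × likelihood):
  M2: 0.14 × 0.09 = 0.0126
  M4: 0.12 × 0.07 = 0.0084
  M6: 0.17 × 0.31 = 0.0527
  M5: 0.04 × 0.008 = 0.00032
  M1: 0.53 × 0.07 = 0.0371
Total = 0.11112.
Largest term belongs to M6, so M6 is most probable.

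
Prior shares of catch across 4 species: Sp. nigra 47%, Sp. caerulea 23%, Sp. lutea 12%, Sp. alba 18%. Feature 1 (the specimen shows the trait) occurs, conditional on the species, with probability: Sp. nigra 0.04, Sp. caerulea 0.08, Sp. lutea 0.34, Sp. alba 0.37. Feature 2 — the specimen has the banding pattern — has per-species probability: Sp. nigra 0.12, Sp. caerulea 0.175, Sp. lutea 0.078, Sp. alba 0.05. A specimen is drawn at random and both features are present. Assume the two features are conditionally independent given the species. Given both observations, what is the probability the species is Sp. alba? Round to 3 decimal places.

0.278

Compute prior × likelihood for every hypothesis:
  Sp. nigra: 0.47 × 0.04 × 0.12 = 0.002256
  Sp. caerulea: 0.23 × 0.08 × 0.175 = 0.00322
  Sp. lutea: 0.12 × 0.34 × 0.078 = 0.0031824
  Sp. alba: 0.18 × 0.37 × 0.05 = 0.00333
Total = 0.0119884.
P(Sp. alba | evidence) = 0.00333 / 0.0119884 ≈ 0.278.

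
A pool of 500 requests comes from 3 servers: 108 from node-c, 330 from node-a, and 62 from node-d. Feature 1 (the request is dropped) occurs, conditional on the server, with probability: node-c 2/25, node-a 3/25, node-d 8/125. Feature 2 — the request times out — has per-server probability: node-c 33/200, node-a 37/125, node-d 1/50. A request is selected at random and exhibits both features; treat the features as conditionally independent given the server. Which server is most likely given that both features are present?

node-a

Compute prior × likelihood for every hypothesis:
  node-c: 0.216 × 0.08 × 0.165 = 0.0028512
  node-a: 0.66 × 0.12 × 0.296 = 0.0234432
  node-d: 0.124 × 0.064 × 0.02 = 0.00015872
Total = 0.02645312.
Largest term belongs to node-a, so node-a is most probable.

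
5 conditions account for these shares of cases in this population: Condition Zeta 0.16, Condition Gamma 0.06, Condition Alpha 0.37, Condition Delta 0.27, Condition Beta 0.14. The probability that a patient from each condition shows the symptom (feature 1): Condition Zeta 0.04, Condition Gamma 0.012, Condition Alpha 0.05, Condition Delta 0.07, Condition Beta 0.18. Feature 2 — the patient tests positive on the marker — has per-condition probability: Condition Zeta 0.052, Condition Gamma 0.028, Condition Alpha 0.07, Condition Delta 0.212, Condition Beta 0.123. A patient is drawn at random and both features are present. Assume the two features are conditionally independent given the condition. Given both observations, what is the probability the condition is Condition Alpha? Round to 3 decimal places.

Compute prior × likelihood for every hypothesis:
  Condition Zeta: 0.16 × 0.04 × 0.052 = 0.0003328
  Condition Gamma: 0.06 × 0.012 × 0.028 = 0.00002016
  Condition Alpha: 0.37 × 0.05 × 0.07 = 0.001295
  Condition Delta: 0.27 × 0.07 × 0.212 = 0.0040068
  Condition Beta: 0.14 × 0.18 × 0.123 = 0.0030996
Total = 0.00875436.
P(Condition Alpha | evidence) = 0.001295 / 0.00875436 ≈ 0.148.

0.148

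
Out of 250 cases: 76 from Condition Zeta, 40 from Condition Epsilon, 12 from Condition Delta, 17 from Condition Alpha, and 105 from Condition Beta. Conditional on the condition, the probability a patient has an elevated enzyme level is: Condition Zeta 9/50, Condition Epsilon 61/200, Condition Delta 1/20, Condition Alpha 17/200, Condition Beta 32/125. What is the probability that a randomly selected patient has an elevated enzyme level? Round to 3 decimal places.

0.219

Compute prior × likelihood for every hypothesis:
  Condition Zeta: 0.304 × 0.18 = 0.05472
  Condition Epsilon: 0.16 × 0.305 = 0.0488
  Condition Delta: 0.048 × 0.05 = 0.0024
  Condition Alpha: 0.068 × 0.085 = 0.00578
  Condition Beta: 0.42 × 0.256 = 0.10752
P(elevated) = 0.05472 + 0.0488 + 0.0024 + 0.00578 + 0.10752 = 0.21922 → 0.219.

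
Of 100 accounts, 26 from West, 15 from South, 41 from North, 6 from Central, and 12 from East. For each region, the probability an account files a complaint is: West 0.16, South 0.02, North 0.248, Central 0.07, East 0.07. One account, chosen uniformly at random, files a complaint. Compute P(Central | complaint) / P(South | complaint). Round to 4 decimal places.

By Bayes' rule, posterior ∝ prior × likelihood:
  West: 0.26 × 0.16 = 0.0416
  South: 0.15 × 0.02 = 0.003
  North: 0.41 × 0.248 = 0.10168
  Central: 0.06 × 0.07 = 0.0042
  East: 0.12 × 0.07 = 0.0084
Total = 0.15888.
The ratio is 0.0042 / 0.003 (the normalizer cancels) = 1.4000.

1.4000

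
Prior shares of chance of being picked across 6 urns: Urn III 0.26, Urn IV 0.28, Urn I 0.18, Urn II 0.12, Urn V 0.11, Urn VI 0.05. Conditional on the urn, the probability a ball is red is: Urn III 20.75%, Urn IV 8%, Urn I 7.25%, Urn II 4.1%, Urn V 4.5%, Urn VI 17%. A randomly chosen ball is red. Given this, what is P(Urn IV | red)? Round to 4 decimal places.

Compute prior × likelihood for every hypothesis:
  Urn III: 0.26 × 0.2075 = 0.05395
  Urn IV: 0.28 × 0.08 = 0.0224
  Urn I: 0.18 × 0.0725 = 0.01305
  Urn II: 0.12 × 0.041 = 0.00492
  Urn V: 0.11 × 0.045 = 0.00495
  Urn VI: 0.05 × 0.17 = 0.0085
Total = 0.10777.
P(Urn IV | evidence) = 0.0224 / 0.10777 ≈ 0.2079.

0.2079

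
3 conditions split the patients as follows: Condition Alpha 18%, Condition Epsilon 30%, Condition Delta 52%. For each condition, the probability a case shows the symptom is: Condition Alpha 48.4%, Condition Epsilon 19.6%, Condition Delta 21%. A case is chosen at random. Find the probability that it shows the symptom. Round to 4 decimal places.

Compute prior × likelihood for every hypothesis:
  Condition Alpha: 0.18 × 0.484 = 0.08712
  Condition Epsilon: 0.3 × 0.196 = 0.0588
  Condition Delta: 0.52 × 0.21 = 0.1092
P(symptomatic) = 0.08712 + 0.0588 + 0.1092 = 0.25512 → 0.2551.

0.2551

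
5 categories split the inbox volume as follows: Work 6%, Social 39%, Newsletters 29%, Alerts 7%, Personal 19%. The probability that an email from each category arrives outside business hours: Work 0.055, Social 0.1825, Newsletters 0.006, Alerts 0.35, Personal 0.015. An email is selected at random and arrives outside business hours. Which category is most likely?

Social

By Bayes' rule, posterior ∝ prior × likelihood:
  Work: 0.06 × 0.055 = 0.0033
  Social: 0.39 × 0.1825 = 0.071175
  Newsletters: 0.29 × 0.006 = 0.00174
  Alerts: 0.07 × 0.35 = 0.0245
  Personal: 0.19 × 0.015 = 0.00285
Normalizing constant = 0.103565.
Largest term belongs to Social, so Social is most probable.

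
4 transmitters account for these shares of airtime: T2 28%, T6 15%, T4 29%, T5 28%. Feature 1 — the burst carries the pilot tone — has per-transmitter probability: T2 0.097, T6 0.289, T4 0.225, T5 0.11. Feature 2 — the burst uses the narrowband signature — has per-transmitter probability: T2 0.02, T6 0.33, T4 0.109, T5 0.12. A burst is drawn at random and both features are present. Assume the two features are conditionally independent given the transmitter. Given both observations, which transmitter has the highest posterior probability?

T6

Compute prior × likelihood for every hypothesis:
  T2: 0.28 × 0.097 × 0.02 = 0.0005432
  T6: 0.15 × 0.289 × 0.33 = 0.0143055
  T4: 0.29 × 0.225 × 0.109 = 0.00711225
  T5: 0.28 × 0.11 × 0.12 = 0.003696
Sum = 0.02565695.
Largest term belongs to T6, so T6 is most probable.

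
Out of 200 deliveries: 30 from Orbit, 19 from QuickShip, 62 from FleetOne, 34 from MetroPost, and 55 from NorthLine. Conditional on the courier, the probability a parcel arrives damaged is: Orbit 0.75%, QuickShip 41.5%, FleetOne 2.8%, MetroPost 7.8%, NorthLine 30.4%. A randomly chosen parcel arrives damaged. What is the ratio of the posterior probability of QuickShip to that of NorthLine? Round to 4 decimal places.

By Bayes' rule, posterior ∝ prior × likelihood:
  Orbit: 0.15 × 0.0075 = 0.001125
  QuickShip: 0.095 × 0.415 = 0.039425
  FleetOne: 0.31 × 0.028 = 0.00868
  MetroPost: 0.17 × 0.078 = 0.01326
  NorthLine: 0.275 × 0.304 = 0.0836
Sum = 0.14609.
The ratio is 0.039425 / 0.0836 (the normalizer cancels) = 0.4716.

0.4716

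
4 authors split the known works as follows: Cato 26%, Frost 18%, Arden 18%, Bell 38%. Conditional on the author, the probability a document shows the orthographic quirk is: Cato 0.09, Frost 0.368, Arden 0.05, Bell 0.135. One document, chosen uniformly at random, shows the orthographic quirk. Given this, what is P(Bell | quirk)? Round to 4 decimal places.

0.3421

By Bayes' rule, posterior ∝ prior × likelihood:
  Cato: 0.26 × 0.09 = 0.0234
  Frost: 0.18 × 0.368 = 0.06624
  Arden: 0.18 × 0.05 = 0.009
  Bell: 0.38 × 0.135 = 0.0513
Sum = 0.14994.
P(Bell | evidence) = 0.0513 / 0.14994 ≈ 0.3421.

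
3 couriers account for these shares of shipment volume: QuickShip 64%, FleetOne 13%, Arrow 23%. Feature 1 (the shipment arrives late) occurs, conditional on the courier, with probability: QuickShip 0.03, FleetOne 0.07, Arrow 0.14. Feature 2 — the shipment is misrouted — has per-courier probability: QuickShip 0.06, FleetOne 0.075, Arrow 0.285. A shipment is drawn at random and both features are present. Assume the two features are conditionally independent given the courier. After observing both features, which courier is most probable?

By Bayes' rule, posterior ∝ prior × likelihood:
  QuickShip: 0.64 × 0.03 × 0.06 = 0.001152
  FleetOne: 0.13 × 0.07 × 0.075 = 0.0006825
  Arrow: 0.23 × 0.14 × 0.285 = 0.009177
Normalizing constant = 0.0110115.
Largest term belongs to Arrow, so Arrow is most probable.

Arrow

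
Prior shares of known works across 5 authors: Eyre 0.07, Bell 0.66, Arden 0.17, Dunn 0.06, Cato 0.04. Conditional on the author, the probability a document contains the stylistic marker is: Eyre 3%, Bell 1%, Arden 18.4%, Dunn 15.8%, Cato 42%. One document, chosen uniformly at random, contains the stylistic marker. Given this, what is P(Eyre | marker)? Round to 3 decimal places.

By Bayes' rule, posterior ∝ prior × likelihood:
  Eyre: 0.07 × 0.03 = 0.0021
  Bell: 0.66 × 0.01 = 0.0066
  Arden: 0.17 × 0.184 = 0.03128
  Dunn: 0.06 × 0.158 = 0.00948
  Cato: 0.04 × 0.42 = 0.0168
Normalizing constant = 0.06626.
P(Eyre | evidence) = 0.0021 / 0.06626 ≈ 0.032.

0.032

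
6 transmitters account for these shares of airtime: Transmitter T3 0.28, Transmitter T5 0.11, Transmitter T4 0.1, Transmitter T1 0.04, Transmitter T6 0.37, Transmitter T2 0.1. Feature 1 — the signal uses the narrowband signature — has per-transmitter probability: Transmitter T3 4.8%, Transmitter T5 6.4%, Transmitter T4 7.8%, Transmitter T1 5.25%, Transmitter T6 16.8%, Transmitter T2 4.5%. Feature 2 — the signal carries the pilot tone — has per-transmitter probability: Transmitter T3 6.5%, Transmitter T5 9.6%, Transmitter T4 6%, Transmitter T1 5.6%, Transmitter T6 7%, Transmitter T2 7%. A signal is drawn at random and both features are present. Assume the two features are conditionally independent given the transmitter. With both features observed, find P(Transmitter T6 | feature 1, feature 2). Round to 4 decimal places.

0.6398

Prior × likelihood for each hypothesis:
  Transmitter T3: 0.28 × 0.048 × 0.065 = 0.0008736
  Transmitter T5: 0.11 × 0.064 × 0.096 = 0.00067584
  Transmitter T4: 0.1 × 0.078 × 0.06 = 0.000468
  Transmitter T1: 0.04 × 0.0525 × 0.056 = 0.0001176
  Transmitter T6: 0.37 × 0.168 × 0.07 = 0.0043512
  Transmitter T2: 0.1 × 0.045 × 0.07 = 0.000315
Sum = 0.00680124.
P(Transmitter T6 | evidence) = 0.0043512 / 0.00680124 ≈ 0.6398.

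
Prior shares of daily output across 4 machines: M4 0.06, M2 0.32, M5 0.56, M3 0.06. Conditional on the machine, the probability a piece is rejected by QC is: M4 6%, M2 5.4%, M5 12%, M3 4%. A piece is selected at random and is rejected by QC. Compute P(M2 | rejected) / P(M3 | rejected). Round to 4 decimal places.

7.2000

Compute prior × likelihood for every hypothesis:
  M4: 0.06 × 0.06 = 0.0036
  M2: 0.32 × 0.054 = 0.01728
  M5: 0.56 × 0.12 = 0.0672
  M3: 0.06 × 0.04 = 0.0024
Normalizing constant = 0.09048.
The ratio is 0.01728 / 0.0024 (the normalizer cancels) = 7.2000.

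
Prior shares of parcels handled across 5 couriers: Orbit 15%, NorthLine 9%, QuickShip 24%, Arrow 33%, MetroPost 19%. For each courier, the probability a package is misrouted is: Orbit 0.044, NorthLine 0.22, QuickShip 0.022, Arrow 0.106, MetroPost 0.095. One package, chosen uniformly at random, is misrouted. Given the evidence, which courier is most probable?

Compute prior × likelihood for every hypothesis:
  Orbit: 0.15 × 0.044 = 0.0066
  NorthLine: 0.09 × 0.22 = 0.0198
  QuickShip: 0.24 × 0.022 = 0.00528
  Arrow: 0.33 × 0.106 = 0.03498
  MetroPost: 0.19 × 0.095 = 0.01805
Normalizing constant = 0.08471.
Largest term belongs to Arrow, so Arrow is most probable.

Arrow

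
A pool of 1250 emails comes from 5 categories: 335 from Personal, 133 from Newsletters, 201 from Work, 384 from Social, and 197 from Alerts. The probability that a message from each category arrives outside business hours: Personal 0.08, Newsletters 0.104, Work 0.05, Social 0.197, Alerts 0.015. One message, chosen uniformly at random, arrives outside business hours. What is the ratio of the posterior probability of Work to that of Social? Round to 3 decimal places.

Unnormalized posteriors (prior × likelihood):
  Personal: 0.268 × 0.08 = 0.02144
  Newsletters: 0.1064 × 0.104 = 0.0110656
  Work: 0.1608 × 0.05 = 0.00804
  Social: 0.3072 × 0.197 = 0.0605184
  Alerts: 0.1576 × 0.015 = 0.002364
Normalizing constant = 0.103428.
The ratio is 0.00804 / 0.0605184 (the normalizer cancels) = 0.133.

0.133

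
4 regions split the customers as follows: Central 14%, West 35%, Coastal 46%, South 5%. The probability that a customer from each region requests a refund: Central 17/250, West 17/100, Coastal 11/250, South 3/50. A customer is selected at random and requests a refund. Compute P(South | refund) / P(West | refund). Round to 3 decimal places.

By Bayes' rule, posterior ∝ prior × likelihood:
  Central: 0.14 × 0.068 = 0.00952
  West: 0.35 × 0.17 = 0.0595
  Coastal: 0.46 × 0.044 = 0.02024
  South: 0.05 × 0.06 = 0.003
Total = 0.09226.
The ratio is 0.003 / 0.0595 (the normalizer cancels) = 0.050.

0.050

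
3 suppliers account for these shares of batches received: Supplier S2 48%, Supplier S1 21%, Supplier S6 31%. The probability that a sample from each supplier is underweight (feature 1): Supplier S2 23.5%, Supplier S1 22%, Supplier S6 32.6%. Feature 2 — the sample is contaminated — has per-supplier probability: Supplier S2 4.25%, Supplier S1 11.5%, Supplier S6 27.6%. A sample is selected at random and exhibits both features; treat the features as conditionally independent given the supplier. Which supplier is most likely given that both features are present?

Compute prior × likelihood for every hypothesis:
  Supplier S2: 0.48 × 0.235 × 0.0425 = 0.004794
  Supplier S1: 0.21 × 0.22 × 0.115 = 0.005313
  Supplier S6: 0.31 × 0.326 × 0.276 = 0.02789256
Sum = 0.03799956.
Largest term belongs to Supplier S6, so Supplier S6 is most probable.

Supplier S6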